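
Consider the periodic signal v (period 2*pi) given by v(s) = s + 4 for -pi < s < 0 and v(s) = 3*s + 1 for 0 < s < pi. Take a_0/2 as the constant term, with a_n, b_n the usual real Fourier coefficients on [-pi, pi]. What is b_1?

b_1 = 1/pi ∫_{-pi}^{pi} v(s) sin(s) ds.
Split the integral at the breakpoints.
Integrating by parts (boundary term plus one more integral), an antiderivative of (s + 4) sin(s) is -s*cos(s) + sin(s) - 4*cos(s); evaluating from -pi to 0: ∫_{-pi}^{0} (s + 4) sin(s) ds = (-4) - (4 - pi) = -8 + pi.
Integrating by parts (boundary term plus one more integral), an antiderivative of (3*s + 1) sin(s) is -3*s*cos(s) + 3*sin(s) - cos(s); evaluating from 0 to pi: ∫_{0}^{pi} (3*s + 1) sin(s) ds = (1 + 3*pi) - (-1) = 2 + 3*pi.
Summing the pieces and multiplying by (1/pi) gives b_1 = 4 - 6/pi.

4 - 6/pi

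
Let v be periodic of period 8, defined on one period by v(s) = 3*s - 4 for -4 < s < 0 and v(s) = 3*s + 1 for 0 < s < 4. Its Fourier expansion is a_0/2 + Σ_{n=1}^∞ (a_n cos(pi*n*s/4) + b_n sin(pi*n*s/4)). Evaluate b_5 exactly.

34/(5*pi)

b_5 = 1/4 ∫_{-4}^{4} v(s) sin(5*pi*s/4) ds.
Split the integral at the breakpoints.
Integrating by parts (boundary term plus one more integral), an antiderivative of (3*s - 4) sin(5*pi*s/4) is -12*s*cos(5*pi*s/4)/(5*pi) + 48*sin(5*pi*s/4)/(25*pi**2) + 16*cos(5*pi*s/4)/(5*pi); evaluating from -4 to 0: ∫_{-4}^{0} (3*s - 4) sin(5*pi*s/4) ds = (16/(5*pi)) - (-64/(5*pi)) = 16/pi.
Integrating by parts (boundary term plus one more integral), an antiderivative of (3*s + 1) sin(5*pi*s/4) is -12*s*cos(5*pi*s/4)/(5*pi) + 48*sin(5*pi*s/4)/(25*pi**2) - 4*cos(5*pi*s/4)/(5*pi); evaluating from 0 to 4: ∫_{0}^{4} (3*s + 1) sin(5*pi*s/4) ds = (52/(5*pi)) - (-4/(5*pi)) = 56/(5*pi).
Summing the pieces and multiplying by (1/4) gives b_5 = 34/(5*pi).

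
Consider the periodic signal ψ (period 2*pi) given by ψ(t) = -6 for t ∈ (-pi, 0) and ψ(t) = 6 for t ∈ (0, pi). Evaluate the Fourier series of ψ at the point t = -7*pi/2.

t = -7*pi/2 differs from t = pi/2 by -2 full period(s), and the series is 2*pi-periodic.
ψ is continuous at t = pi/2 with value 6, so the series converges to 6 there.

6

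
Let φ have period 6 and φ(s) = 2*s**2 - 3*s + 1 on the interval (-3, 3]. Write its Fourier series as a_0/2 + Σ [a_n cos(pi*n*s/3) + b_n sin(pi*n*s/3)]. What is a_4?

9/(2*pi**2)

a_4 = 1/3 ∫_{-3}^{3} φ(s) cos(4*pi*s/3) ds.
Integrating by parts twice (tabular method), an antiderivative of (2*s**2 - 3*s + 1) cos(4*pi*s/3) is 3*s**2*sin(4*pi*s/3)/(2*pi) - 9*s*sin(4*pi*s/3)/(4*pi) + 9*s*cos(4*pi*s/3)/(4*pi**2) - 27*sin(4*pi*s/3)/(16*pi**3) + 3*sin(4*pi*s/3)/(4*pi) - 27*cos(4*pi*s/3)/(16*pi**2); evaluating from -3 to 3: ∫_{-3}^{3} (2*s**2 - 3*s + 1) cos(4*pi*s/3) ds = (81/(16*pi**2)) - (-135/(16*pi**2)) = 27/(2*pi**2).
Hence a_4 = (1/3)·(27/(2*pi**2)) = 9/(2*pi**2).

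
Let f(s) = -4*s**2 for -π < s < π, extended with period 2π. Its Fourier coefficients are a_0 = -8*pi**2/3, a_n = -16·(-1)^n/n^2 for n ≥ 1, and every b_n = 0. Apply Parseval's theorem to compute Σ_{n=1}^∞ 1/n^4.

pi**4/90

Parseval: a_0^2/2 + Σ a_n^2 = (1/π) ∫_{-π}^{π} f(s)^2 ds = 32*pi**4/5.
Subtract a_0^2/2 = 32*pi**4/9: Σ a_n^2 = 128*pi**4/45.
Since a_n^2 = 256/n^4, Σ 1/n^4 = pi**4/90.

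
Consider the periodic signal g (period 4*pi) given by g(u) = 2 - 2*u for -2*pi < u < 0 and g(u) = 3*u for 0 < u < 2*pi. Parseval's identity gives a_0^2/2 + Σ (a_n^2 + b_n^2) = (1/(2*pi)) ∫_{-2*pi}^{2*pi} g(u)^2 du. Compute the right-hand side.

4 + 8*pi + 52*pi**2/3

(1/(2*pi)) ∫_{-2*pi}^{2*pi} g(u)^2 du = (1/(2*pi)) · (8*pi*(3 + 6*pi + 13*pi**2)/3) = 4 + 8*pi + 52*pi**2/3.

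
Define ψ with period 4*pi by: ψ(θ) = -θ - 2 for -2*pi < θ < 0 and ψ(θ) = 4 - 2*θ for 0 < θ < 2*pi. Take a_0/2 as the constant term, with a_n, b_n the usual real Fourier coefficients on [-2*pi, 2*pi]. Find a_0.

2 - pi

a_0 = (1/(2*pi)) ∫_{-2*pi}^{2*pi} ψ(θ) dθ = (1/(2*pi)) · (2*pi*(2 - pi)) = 2 - pi.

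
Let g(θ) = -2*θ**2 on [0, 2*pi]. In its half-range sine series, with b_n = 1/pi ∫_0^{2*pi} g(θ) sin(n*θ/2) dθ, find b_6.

b_6 = 1/pi ∫_0^{2*pi} (-2*θ**2) sin(3*θ) dθ.
Integrating by parts twice (tabular method), an antiderivative of (-2*θ**2) sin(3*θ) is 2*θ**2*cos(3*θ)/3 - 4*θ*sin(3*θ)/9 - 4*cos(3*θ)/27; evaluating from 0 to 2*pi: ∫_{0}^{2*pi} (-2*θ**2) sin(3*θ) dθ = (-4/27 + 8*pi**2/3) - (-4/27) = 8*pi**2/3.
Hence b_6 = (1/pi)·(8*pi**2/3) = 8*pi/3.

8*pi/3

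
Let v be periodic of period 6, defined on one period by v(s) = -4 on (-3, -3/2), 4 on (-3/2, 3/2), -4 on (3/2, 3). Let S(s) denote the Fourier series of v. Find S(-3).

v is continuous at s = -3 with value -4, so the series converges to -4 there.

-4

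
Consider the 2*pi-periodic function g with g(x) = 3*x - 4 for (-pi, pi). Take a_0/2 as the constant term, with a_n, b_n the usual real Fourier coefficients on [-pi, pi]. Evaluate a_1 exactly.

0

a_1 = 1/pi ∫_{-pi}^{pi} g(x) cos(x) dx.
Integrating by parts (boundary term plus one more integral), an antiderivative of (3*x - 4) cos(x) is 3*x*sin(x) - 4*sin(x) + 3*cos(x); evaluating from -pi to pi: ∫_{-pi}^{pi} (3*x - 4) cos(x) dx = (-3) - (-3) = 0.
Hence a_1 = (1/pi)·(0) = 0.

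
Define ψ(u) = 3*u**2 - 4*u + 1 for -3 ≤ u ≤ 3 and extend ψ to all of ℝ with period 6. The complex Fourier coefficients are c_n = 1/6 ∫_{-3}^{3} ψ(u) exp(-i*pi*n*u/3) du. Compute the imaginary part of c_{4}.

-3/pi

Since ψ is real-valued, Im(c_{4}) = -1/6 ∫_{-3}^{3} ψ(u) sin(4*pi*u/3) du = -b_{4}/2.
Integrating by parts twice (tabular method), an antiderivative of (3*u**2 - 4*u + 1) sin(4*pi*u/3) is -9*u**2*cos(4*pi*u/3)/(4*pi) + 27*u*sin(4*pi*u/3)/(8*pi**2) + 3*u*cos(4*pi*u/3)/pi - 9*sin(4*pi*u/3)/(4*pi**2) - 3*cos(4*pi*u/3)/(4*pi) + 81*cos(4*pi*u/3)/(32*pi**3); evaluating from -3 to 3: ∫_{-3}^{3} (3*u**2 - 4*u + 1) sin(4*pi*u/3) du = (-12/pi + 81/(32*pi**3)) - (-30/pi + 81/(32*pi**3)) = 18/pi.
Hence Im(c_{4}) = (-1/6)·(18/pi) = -3/pi.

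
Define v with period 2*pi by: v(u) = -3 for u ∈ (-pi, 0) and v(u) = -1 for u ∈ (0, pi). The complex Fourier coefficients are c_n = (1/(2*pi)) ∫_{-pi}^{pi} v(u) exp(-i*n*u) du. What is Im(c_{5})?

-2/(5*pi)

Since v is real-valued, Im(c_{5}) = -(1/(2*pi)) ∫_{-pi}^{pi} v(u) sin(5*u) du = -b_{5}/2.
Split the integral at the breakpoints.
Directly, an antiderivative of (-3) sin(5*u) is 3*cos(5*u)/5; evaluating from -pi to 0: ∫_{-pi}^{0} (-3) sin(5*u) du = (3/5) - (-3/5) = 6/5.
Directly, an antiderivative of (-1) sin(5*u) is cos(5*u)/5; evaluating from 0 to pi: ∫_{0}^{pi} (-1) sin(5*u) du = (-1/5) - (1/5) = -2/5.
So ∫_{-pi}^{pi} v(u) sin(5*u) du = 4/5.
Hence Im(c_{5}) = (-1/(2*pi))·(4/5) = -2/(5*pi).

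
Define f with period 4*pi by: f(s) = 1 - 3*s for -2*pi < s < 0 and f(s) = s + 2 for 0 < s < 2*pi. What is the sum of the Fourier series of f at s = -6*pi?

3/2 + 4*pi

s = -6*pi differs from s = 2*pi by -2 full period(s), and the series is 4*pi-periodic.
At s = 2*pi the one-sided limits are f(2*pi^-) = 2 + 2*pi and f(2*pi^+) = 1 + 6*pi.
By Dirichlet's theorem the series converges to their average, [(2 + 2*pi) + (1 + 6*pi)]/2 = 3/2 + 4*pi.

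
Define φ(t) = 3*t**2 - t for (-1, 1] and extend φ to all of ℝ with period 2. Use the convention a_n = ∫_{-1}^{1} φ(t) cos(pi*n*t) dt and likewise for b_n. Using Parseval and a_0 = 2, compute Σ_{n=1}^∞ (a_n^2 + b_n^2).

Parseval: a_0^2/2 + Σ_{n≥1} (a_n^2+b_n^2) = ∫_{-1}^{1} φ(t)^2 dt = 64/15.
Subtract a_0^2/2 = 2: Σ (a_n^2+b_n^2) = 34/15.

34/15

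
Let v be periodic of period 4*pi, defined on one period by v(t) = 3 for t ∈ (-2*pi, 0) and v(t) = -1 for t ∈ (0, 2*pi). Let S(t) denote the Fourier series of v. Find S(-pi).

v is continuous at t = -pi with value 3, so the series converges to 3 there.

3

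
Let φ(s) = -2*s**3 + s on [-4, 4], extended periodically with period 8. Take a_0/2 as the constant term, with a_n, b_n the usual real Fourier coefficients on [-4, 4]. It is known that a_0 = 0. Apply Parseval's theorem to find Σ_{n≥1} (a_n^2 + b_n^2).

449632/105

Parseval: a_0^2/2 + Σ_{n≥1} (a_n^2+b_n^2) = 1/4 ∫_{-4}^{4} φ(s)^2 ds = 449632/105.
Subtract a_0^2/2 = 0: Σ (a_n^2+b_n^2) = 449632/105.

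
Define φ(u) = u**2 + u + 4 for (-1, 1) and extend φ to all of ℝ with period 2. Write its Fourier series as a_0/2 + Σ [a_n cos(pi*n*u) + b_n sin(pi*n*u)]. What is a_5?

a_5 = ∫_{-1}^{1} φ(u) cos(5*pi*u) du.
Integrating by parts twice (tabular method), an antiderivative of (u**2 + u + 4) cos(5*pi*u) is u**2*sin(5*pi*u)/(5*pi) + u*sin(5*pi*u)/(5*pi) + 2*u*cos(5*pi*u)/(25*pi**2) - 2*sin(5*pi*u)/(125*pi**3) + 4*sin(5*pi*u)/(5*pi) + cos(5*pi*u)/(25*pi**2); evaluating from -1 to 1: ∫_{-1}^{1} (u**2 + u + 4) cos(5*pi*u) du = (-3/(25*pi**2)) - (1/(25*pi**2)) = -4/(25*pi**2).
Hence a_5 = -4/(25*pi**2).

-4/(25*pi**2)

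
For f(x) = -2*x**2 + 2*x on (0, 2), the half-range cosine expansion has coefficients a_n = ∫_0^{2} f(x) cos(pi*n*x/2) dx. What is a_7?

16/(49*pi**2)

a_7 = ∫_0^{2} (-2*x**2 + 2*x) cos(7*pi*x/2) dx.
Integrating by parts twice (tabular method), an antiderivative of (-2*x**2 + 2*x) cos(7*pi*x/2) is -4*x**2*sin(7*pi*x/2)/(7*pi) + 4*x*sin(7*pi*x/2)/(7*pi) - 16*x*cos(7*pi*x/2)/(49*pi**2) + 32*sin(7*pi*x/2)/(343*pi**3) + 8*cos(7*pi*x/2)/(49*pi**2); evaluating from 0 to 2: ∫_{0}^{2} (-2*x**2 + 2*x) cos(7*pi*x/2) dx = (24/(49*pi**2)) - (8/(49*pi**2)) = 16/(49*pi**2).
Hence a_7 = 16/(49*pi**2).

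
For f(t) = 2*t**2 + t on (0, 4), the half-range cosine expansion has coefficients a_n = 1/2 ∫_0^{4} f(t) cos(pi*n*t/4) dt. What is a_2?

32/pi**2

a_2 = 1/2 ∫_0^{4} (2*t**2 + t) cos(pi*t/2) dt.
Integrating by parts twice (tabular method), an antiderivative of (2*t**2 + t) cos(pi*t/2) is 4*t**2*sin(pi*t/2)/pi + 2*t*sin(pi*t/2)/pi + 16*t*cos(pi*t/2)/pi**2 - 32*sin(pi*t/2)/pi**3 + 4*cos(pi*t/2)/pi**2; evaluating from 0 to 4: ∫_{0}^{4} (2*t**2 + t) cos(pi*t/2) dt = (68/pi**2) - (4/pi**2) = 64/pi**2.
Hence a_2 = (1/2)·(64/pi**2) = 32/pi**2.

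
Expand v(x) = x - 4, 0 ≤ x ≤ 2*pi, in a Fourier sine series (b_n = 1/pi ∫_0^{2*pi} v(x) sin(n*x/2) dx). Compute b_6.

-2/3

b_6 = 1/pi ∫_0^{2*pi} (x - 4) sin(3*x) dx.
Integrating by parts (boundary term plus one more integral), an antiderivative of (x - 4) sin(3*x) is -x*cos(3*x)/3 + sin(3*x)/9 + 4*cos(3*x)/3; evaluating from 0 to 2*pi: ∫_{0}^{2*pi} (x - 4) sin(3*x) dx = (4/3 - 2*pi/3) - (4/3) = -2*pi/3.
Hence b_6 = (1/pi)·(-2*pi/3) = -2/3.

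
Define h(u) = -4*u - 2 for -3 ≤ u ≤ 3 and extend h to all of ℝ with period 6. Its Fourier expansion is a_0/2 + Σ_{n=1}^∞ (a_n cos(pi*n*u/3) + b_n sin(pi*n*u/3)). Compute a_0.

-4

a_0 = 1/3 ∫_{-3}^{3} h(u) du = 1/3 · (-12) = -4.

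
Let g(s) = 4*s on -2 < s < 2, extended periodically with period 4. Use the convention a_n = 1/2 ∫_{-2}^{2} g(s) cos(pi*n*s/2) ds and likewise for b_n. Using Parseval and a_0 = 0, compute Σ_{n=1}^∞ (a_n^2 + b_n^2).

Parseval: a_0^2/2 + Σ_{n≥1} (a_n^2+b_n^2) = 1/2 ∫_{-2}^{2} g(s)^2 ds = 128/3.
Subtract a_0^2/2 = 0: Σ (a_n^2+b_n^2) = 128/3.

128/3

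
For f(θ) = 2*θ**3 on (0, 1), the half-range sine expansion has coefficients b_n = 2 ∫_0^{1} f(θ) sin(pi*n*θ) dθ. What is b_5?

b_5 = 2 ∫_0^{1} (2*θ**3) sin(5*pi*θ) dθ.
Integrating by parts three times (tabular method), an antiderivative of (2*θ**3) sin(5*pi*θ) is -2*θ**3*cos(5*pi*θ)/(5*pi) + 6*θ**2*sin(5*pi*θ)/(25*pi**2) + 12*θ*cos(5*pi*θ)/(125*pi**3) - 12*sin(5*pi*θ)/(625*pi**4); evaluating from 0 to 1: ∫_{0}^{1} (2*θ**3) sin(5*pi*θ) dθ = (2*(-6 + 25*pi**2)/(125*pi**3)) - (0) = 2*(-6 + 25*pi**2)/(125*pi**3).
Hence b_5 = 2·(2*(-6 + 25*pi**2)/(125*pi**3)) = 4*(-6 + 25*pi**2)/(125*pi**3).

4*(-6 + 25*pi**2)/(125*pi**3)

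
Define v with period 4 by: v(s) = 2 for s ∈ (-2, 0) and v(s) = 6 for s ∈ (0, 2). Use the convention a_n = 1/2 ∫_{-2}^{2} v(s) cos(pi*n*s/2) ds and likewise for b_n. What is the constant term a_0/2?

4

a_0 = 1/2 ∫_{-2}^{2} v(s) ds = 1/2 · (16) = 8.
So the constant term a_0/2 = 4.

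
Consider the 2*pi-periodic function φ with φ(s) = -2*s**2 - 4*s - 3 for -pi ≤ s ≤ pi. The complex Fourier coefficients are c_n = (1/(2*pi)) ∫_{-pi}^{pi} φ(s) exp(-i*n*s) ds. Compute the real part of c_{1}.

4

Since φ is real-valued, Re(c_{1}) = (1/(2*pi)) ∫_{-pi}^{pi} φ(s) cos(s) ds = a_{1}/2.
Integrating by parts twice (tabular method), an antiderivative of (-2*s**2 - 4*s - 3) cos(s) is -2*s**2*sin(s) - 4*s*sin(s) - 4*s*cos(s) + sin(s) - 4*cos(s); evaluating from -pi to pi: ∫_{-pi}^{pi} (-2*s**2 - 4*s - 3) cos(s) ds = (4 + 4*pi) - (4 - 4*pi) = 8*pi.
Hence Re(c_{1}) = (1/(2*pi))·(8*pi) = 4.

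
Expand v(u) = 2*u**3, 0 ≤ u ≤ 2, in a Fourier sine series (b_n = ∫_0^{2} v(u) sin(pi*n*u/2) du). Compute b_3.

32*(-2 + 3*pi**2)/(9*pi**3)

b_3 = ∫_0^{2} (2*u**3) sin(3*pi*u/2) du.
Integrating by parts three times (tabular method), an antiderivative of (2*u**3) sin(3*pi*u/2) is -4*u**3*cos(3*pi*u/2)/(3*pi) + 8*u**2*sin(3*pi*u/2)/(3*pi**2) + 32*u*cos(3*pi*u/2)/(9*pi**3) - 64*sin(3*pi*u/2)/(27*pi**4); evaluating from 0 to 2: ∫_{0}^{2} (2*u**3) sin(3*pi*u/2) du = (32*(-2 + 3*pi**2)/(9*pi**3)) - (0) = 32*(-2 + 3*pi**2)/(9*pi**3).
Hence b_3 = 32*(-2 + 3*pi**2)/(9*pi**3).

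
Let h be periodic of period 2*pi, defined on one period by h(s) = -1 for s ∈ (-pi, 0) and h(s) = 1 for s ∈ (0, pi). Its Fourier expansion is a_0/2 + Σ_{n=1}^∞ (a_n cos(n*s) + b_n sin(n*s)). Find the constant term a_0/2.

0

a_0 = 1/pi ∫_{-pi}^{pi} h(s) ds = 1/pi · (0) = 0.
So the constant term a_0/2 = 0.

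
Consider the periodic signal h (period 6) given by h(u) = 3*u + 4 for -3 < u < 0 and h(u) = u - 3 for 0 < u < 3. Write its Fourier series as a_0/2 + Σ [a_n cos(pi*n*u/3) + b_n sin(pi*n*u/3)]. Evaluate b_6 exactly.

b_6 = 1/3 ∫_{-3}^{3} h(u) sin(2*pi*u) du.
Split the integral at the breakpoints.
Integrating by parts (boundary term plus one more integral), an antiderivative of (3*u + 4) sin(2*pi*u) is -3*u*cos(2*pi*u)/(2*pi) + 3*sin(2*pi*u)/(4*pi**2) - 2*cos(2*pi*u)/pi; evaluating from -3 to 0: ∫_{-3}^{0} (3*u + 4) sin(2*pi*u) du = (-2/pi) - (5/(2*pi)) = -9/(2*pi).
Integrating by parts (boundary term plus one more integral), an antiderivative of (u - 3) sin(2*pi*u) is -u*cos(2*pi*u)/(2*pi) + sin(2*pi*u)/(4*pi**2) + 3*cos(2*pi*u)/(2*pi); evaluating from 0 to 3: ∫_{0}^{3} (u - 3) sin(2*pi*u) du = (0) - (3/(2*pi)) = -3/(2*pi).
Summing the pieces and multiplying by (1/3) gives b_6 = -2/pi.

-2/pi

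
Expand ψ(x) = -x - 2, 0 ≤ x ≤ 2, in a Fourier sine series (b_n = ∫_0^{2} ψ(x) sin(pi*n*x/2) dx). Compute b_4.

b_4 = ∫_0^{2} (-x - 2) sin(2*pi*x) dx.
Integrating by parts (boundary term plus one more integral), an antiderivative of (-x - 2) sin(2*pi*x) is x*cos(2*pi*x)/(2*pi) - sin(2*pi*x)/(4*pi**2) + cos(2*pi*x)/pi; evaluating from 0 to 2: ∫_{0}^{2} (-x - 2) sin(2*pi*x) dx = (2/pi) - (1/pi) = 1/pi.
Hence b_4 = 1/pi.

1/pi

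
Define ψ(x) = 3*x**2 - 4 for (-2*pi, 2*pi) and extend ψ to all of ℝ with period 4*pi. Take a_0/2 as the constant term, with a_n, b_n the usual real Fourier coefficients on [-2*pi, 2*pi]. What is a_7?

-48/49

a_7 = (1/(2*pi)) ∫_{-2*pi}^{2*pi} ψ(x) cos(7*x/2) dx.
ψ is even and cos(7*x/2) is even, so the integrand is even and a_7 = 1/pi ∫_0^{2*pi} ψ(x) cos(7*x/2) dx.
Integrating by parts twice (tabular method), an antiderivative of (3*x**2 - 4) cos(7*x/2) is 6*x**2*sin(7*x/2)/7 + 24*x*cos(7*x/2)/49 - 440*sin(7*x/2)/343; evaluating from 0 to 2*pi: ∫_{0}^{2*pi} (3*x**2 - 4) cos(7*x/2) dx = (-48*pi/49) - (0) = -48*pi/49.
Hence a_7 = (1/pi)·(-48*pi/49) = -48/49.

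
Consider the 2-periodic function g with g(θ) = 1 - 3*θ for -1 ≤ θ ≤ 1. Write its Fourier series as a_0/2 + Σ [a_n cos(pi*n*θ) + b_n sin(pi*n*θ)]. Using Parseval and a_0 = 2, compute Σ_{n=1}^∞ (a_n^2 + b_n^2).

Parseval: a_0^2/2 + Σ_{n≥1} (a_n^2+b_n^2) = ∫_{-1}^{1} g(θ)^2 dθ = 8.
Subtract a_0^2/2 = 2: Σ (a_n^2+b_n^2) = 6.

6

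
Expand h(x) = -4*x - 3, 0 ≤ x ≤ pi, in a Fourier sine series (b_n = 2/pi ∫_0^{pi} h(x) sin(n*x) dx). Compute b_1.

-8 - 12/pi

b_1 = 2/pi ∫_0^{pi} (-4*x - 3) sin(x) dx.
Integrating by parts (boundary term plus one more integral), an antiderivative of (-4*x - 3) sin(x) is 4*x*cos(x) - 4*sin(x) + 3*cos(x); evaluating from 0 to pi: ∫_{0}^{pi} (-4*x - 3) sin(x) dx = (-4*pi - 3) - (3) = -4*pi - 6.
Hence b_1 = (2/pi)·(-4*pi - 6) = -8 - 12/pi.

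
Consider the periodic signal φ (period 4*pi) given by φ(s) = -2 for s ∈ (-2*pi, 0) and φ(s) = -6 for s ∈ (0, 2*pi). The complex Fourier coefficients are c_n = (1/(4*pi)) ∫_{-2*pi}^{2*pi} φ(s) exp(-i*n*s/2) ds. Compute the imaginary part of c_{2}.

0

Since φ is real-valued, Im(c_{2}) = -(1/(4*pi)) ∫_{-2*pi}^{2*pi} φ(s) sin(s) ds = -b_{2}/2.
Split the integral at the breakpoints.
Directly, an antiderivative of (-2) sin(s) is 2*cos(s); evaluating from -2*pi to 0: ∫_{-2*pi}^{0} (-2) sin(s) ds = (2) - (2) = 0.
Directly, an antiderivative of (-6) sin(s) is 6*cos(s); evaluating from 0 to 2*pi: ∫_{0}^{2*pi} (-6) sin(s) ds = (6) - (6) = 0.
So ∫_{-2*pi}^{2*pi} φ(s) sin(s) ds = 0.
Hence Im(c_{2}) = (-1/(4*pi))·(0) = 0.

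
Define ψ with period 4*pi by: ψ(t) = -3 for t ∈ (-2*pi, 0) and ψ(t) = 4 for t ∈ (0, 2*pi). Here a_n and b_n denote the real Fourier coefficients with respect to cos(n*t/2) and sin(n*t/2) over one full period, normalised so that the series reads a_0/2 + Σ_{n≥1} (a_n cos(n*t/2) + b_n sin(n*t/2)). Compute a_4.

a_4 = (1/(2*pi)) ∫_{-2*pi}^{2*pi} ψ(t) cos(2*t) dt.
Split the integral at the breakpoints.
Directly, an antiderivative of (-3) cos(2*t) is -3*sin(2*t)/2; evaluating from -2*pi to 0: ∫_{-2*pi}^{0} (-3) cos(2*t) dt = (0) - (0) = 0.
Directly, an antiderivative of (4) cos(2*t) is 2*sin(2*t); evaluating from 0 to 2*pi: ∫_{0}^{2*pi} (4) cos(2*t) dt = (0) - (0) = 0.
Summing the pieces and multiplying by (1/(2*pi)) gives a_4 = 0.

0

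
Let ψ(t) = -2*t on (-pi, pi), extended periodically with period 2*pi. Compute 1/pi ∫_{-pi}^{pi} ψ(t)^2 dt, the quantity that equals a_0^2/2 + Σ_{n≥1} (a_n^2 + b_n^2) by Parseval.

1/pi ∫_{-pi}^{pi} ψ(t)^2 dt = 1/pi · (8*pi**3/3) = 8*pi**2/3.

8*pi**2/3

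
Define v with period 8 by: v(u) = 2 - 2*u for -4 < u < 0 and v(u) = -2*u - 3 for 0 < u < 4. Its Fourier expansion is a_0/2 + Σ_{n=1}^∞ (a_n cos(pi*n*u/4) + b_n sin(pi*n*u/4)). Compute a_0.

a_0 = 1/4 ∫_{-4}^{4} v(u) du = 1/4 · (-4) = -1.

-1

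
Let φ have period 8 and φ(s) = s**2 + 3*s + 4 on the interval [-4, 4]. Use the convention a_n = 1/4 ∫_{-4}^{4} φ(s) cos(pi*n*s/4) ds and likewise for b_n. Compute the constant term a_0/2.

28/3

a_0 = 1/4 ∫_{-4}^{4} φ(s) ds = 1/4 · (224/3) = 56/3.
So the constant term a_0/2 = 28/3.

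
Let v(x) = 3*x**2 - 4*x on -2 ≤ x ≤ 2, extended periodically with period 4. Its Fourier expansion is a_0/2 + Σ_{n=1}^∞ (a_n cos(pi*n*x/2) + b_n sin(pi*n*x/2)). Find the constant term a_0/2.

4

a_0 = 1/2 ∫_{-2}^{2} v(x) dx = 1/2 · (16) = 8.
So the constant term a_0/2 = 4.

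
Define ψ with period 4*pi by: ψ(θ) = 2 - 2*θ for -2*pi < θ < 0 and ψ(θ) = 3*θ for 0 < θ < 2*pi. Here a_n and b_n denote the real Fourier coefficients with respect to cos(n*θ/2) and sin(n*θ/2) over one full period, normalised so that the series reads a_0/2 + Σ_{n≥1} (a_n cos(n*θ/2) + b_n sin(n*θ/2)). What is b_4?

b_4 = (1/(2*pi)) ∫_{-2*pi}^{2*pi} ψ(θ) sin(2*θ) dθ.
Split the integral at the breakpoints.
Integrating by parts (boundary term plus one more integral), an antiderivative of (2 - 2*θ) sin(2*θ) is θ*cos(2*θ) - sin(2*θ)/2 - cos(2*θ); evaluating from -2*pi to 0: ∫_{-2*pi}^{0} (2 - 2*θ) sin(2*θ) dθ = (-1) - (-2*pi - 1) = 2*pi.
Integrating by parts (boundary term plus one more integral), an antiderivative of (3*θ) sin(2*θ) is -3*θ*cos(2*θ)/2 + 3*sin(2*θ)/4; evaluating from 0 to 2*pi: ∫_{0}^{2*pi} (3*θ) sin(2*θ) dθ = (-3*pi) - (0) = -3*pi.
Summing the pieces and multiplying by (1/(2*pi)) gives b_4 = -1/2.

-1/2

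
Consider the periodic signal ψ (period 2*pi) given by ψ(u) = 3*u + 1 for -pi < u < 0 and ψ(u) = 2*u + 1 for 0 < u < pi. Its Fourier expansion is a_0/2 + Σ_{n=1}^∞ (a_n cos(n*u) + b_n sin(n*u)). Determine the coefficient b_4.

b_4 = 1/pi ∫_{-pi}^{pi} ψ(u) sin(4*u) du.
Split the integral at the breakpoints.
Integrating by parts (boundary term plus one more integral), an antiderivative of (3*u + 1) sin(4*u) is -3*u*cos(4*u)/4 + 3*sin(4*u)/16 - cos(4*u)/4; evaluating from -pi to 0: ∫_{-pi}^{0} (3*u + 1) sin(4*u) du = (-1/4) - (-1/4 + 3*pi/4) = -3*pi/4.
Integrating by parts (boundary term plus one more integral), an antiderivative of (2*u + 1) sin(4*u) is -u*cos(4*u)/2 + sin(4*u)/8 - cos(4*u)/4; evaluating from 0 to pi: ∫_{0}^{pi} (2*u + 1) sin(4*u) du = (-pi/2 - 1/4) - (-1/4) = -pi/2.
Summing the pieces and multiplying by (1/pi) gives b_4 = -5/4.

-5/4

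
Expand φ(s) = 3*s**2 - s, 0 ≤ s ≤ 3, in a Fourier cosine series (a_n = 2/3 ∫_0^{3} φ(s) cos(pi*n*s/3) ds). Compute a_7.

-96/(49*pi**2)

a_7 = 2/3 ∫_0^{3} (3*s**2 - s) cos(7*pi*s/3) ds.
Integrating by parts twice (tabular method), an antiderivative of (3*s**2 - s) cos(7*pi*s/3) is 9*s**2*sin(7*pi*s/3)/(7*pi) - 3*s*sin(7*pi*s/3)/(7*pi) + 54*s*cos(7*pi*s/3)/(49*pi**2) - 162*sin(7*pi*s/3)/(343*pi**3) - 9*cos(7*pi*s/3)/(49*pi**2); evaluating from 0 to 3: ∫_{0}^{3} (3*s**2 - s) cos(7*pi*s/3) ds = (-153/(49*pi**2)) - (-9/(49*pi**2)) = -144/(49*pi**2).
Hence a_7 = (2/3)·(-144/(49*pi**2)) = -96/(49*pi**2).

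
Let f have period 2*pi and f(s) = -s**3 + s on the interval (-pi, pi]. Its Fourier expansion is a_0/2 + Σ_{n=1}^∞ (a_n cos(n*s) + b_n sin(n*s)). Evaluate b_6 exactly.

-7/18 + pi**2/3

b_6 = 1/pi ∫_{-pi}^{pi} f(s) sin(6*s) ds.
f is odd and sin(6*s) is odd, so the integrand is even and b_6 = 2/pi ∫_0^{pi} f(s) sin(6*s) ds.
Integrating by parts three times (tabular method), an antiderivative of (-s**3 + s) sin(6*s) is s**3*cos(6*s)/6 - s**2*sin(6*s)/12 - 7*s*cos(6*s)/36 + 7*sin(6*s)/216; evaluating from 0 to pi: ∫_{0}^{pi} (-s**3 + s) sin(6*s) ds = (pi*(-7 + 6*pi**2)/36) - (0) = pi*(-7 + 6*pi**2)/36.
Hence b_6 = (2/pi)·(pi*(-7 + 6*pi**2)/36) = -7/18 + pi**2/3.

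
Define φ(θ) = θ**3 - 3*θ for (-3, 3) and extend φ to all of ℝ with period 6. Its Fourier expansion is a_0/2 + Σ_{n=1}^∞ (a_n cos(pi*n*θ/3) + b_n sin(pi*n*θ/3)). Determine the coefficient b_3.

b_3 = 1/3 ∫_{-3}^{3} φ(θ) sin(pi*θ) dθ.
φ is odd and sin(pi*θ) is odd, so the integrand is even and b_3 = 2/3 ∫_0^{3} φ(θ) sin(pi*θ) dθ.
Integrating by parts three times (tabular method), an antiderivative of (θ**3 - 3*θ) sin(pi*θ) is -θ**3*cos(pi*θ)/pi + 3*θ**2*sin(pi*θ)/pi**2 + 6*θ*cos(pi*θ)/pi**3 + 3*θ*cos(pi*θ)/pi - 3*sin(pi*θ)/pi**2 - 6*sin(pi*θ)/pi**4; evaluating from 0 to 3: ∫_{0}^{3} (θ**3 - 3*θ) sin(pi*θ) dθ = (-18/pi**3 + 18/pi) - (0) = -18/pi**3 + 18/pi.
Hence b_3 = (2/3)·(-18/pi**3 + 18/pi) = -12/pi**3 + 12/pi.

-12/pi**3 + 12/pi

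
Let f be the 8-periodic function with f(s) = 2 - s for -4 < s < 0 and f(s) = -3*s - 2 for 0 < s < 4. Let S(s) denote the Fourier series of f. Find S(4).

-4

At s = 4 the one-sided limits are f(4^-) = -14 and f(4^+) = 6.
By Dirichlet's theorem the series converges to their average, [(-14) + (6)]/2 = -4.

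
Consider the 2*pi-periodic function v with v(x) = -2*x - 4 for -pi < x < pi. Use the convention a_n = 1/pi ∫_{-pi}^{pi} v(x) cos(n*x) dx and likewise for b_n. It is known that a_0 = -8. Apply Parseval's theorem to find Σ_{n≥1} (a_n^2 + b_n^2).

Parseval: a_0^2/2 + Σ_{n≥1} (a_n^2+b_n^2) = 1/pi ∫_{-pi}^{pi} v(x)^2 dx = 8*pi**2/3 + 32.
Subtract a_0^2/2 = 32: Σ (a_n^2+b_n^2) = 8*pi**2/3.

8*pi**2/3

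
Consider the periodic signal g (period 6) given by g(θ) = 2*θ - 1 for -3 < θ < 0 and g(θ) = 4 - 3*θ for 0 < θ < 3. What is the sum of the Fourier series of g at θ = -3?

-6

θ = -3 differs from θ = 3 by -1 full period(s), and the series is 6-periodic.
At θ = 3 the one-sided limits are g(3^-) = -5 and g(3^+) = -7.
By Dirichlet's theorem the series converges to their average, [(-5) + (-7)]/2 = -6.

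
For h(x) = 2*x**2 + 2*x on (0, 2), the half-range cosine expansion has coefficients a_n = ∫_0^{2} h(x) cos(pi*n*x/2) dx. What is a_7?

-48/(49*pi**2)

a_7 = ∫_0^{2} (2*x**2 + 2*x) cos(7*pi*x/2) dx.
Integrating by parts twice (tabular method), an antiderivative of (2*x**2 + 2*x) cos(7*pi*x/2) is 4*x**2*sin(7*pi*x/2)/(7*pi) + 4*x*sin(7*pi*x/2)/(7*pi) + 16*x*cos(7*pi*x/2)/(49*pi**2) - 32*sin(7*pi*x/2)/(343*pi**3) + 8*cos(7*pi*x/2)/(49*pi**2); evaluating from 0 to 2: ∫_{0}^{2} (2*x**2 + 2*x) cos(7*pi*x/2) dx = (-40/(49*pi**2)) - (8/(49*pi**2)) = -48/(49*pi**2).
Hence a_7 = -48/(49*pi**2).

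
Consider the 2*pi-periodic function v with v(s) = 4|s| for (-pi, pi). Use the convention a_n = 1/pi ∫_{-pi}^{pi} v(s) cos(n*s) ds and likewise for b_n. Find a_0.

a_0 = 1/pi ∫_{-pi}^{pi} v(s) ds = 1/pi · (4*pi**2) = 4*pi.

4*pi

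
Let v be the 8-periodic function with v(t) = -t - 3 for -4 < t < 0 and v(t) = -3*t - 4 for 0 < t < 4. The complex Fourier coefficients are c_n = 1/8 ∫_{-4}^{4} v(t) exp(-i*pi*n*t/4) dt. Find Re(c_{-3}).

Since v is real-valued, Re(c_{-3}) = 1/8 ∫_{-4}^{4} v(t) cos(-3*pi*t/4) dt = a_{3}/2.
Split the integral at the breakpoints.
Integrating by parts (boundary term plus one more integral), an antiderivative of (-t - 3) cos(-3*pi*t/4) is -4*t*sin(3*pi*t/4)/(3*pi) - 4*sin(3*pi*t/4)/pi - 16*cos(3*pi*t/4)/(9*pi**2); evaluating from -4 to 0: ∫_{-4}^{0} (-t - 3) cos(-3*pi*t/4) dt = (-16/(9*pi**2)) - (16/(9*pi**2)) = -32/(9*pi**2).
Integrating by parts (boundary term plus one more integral), an antiderivative of (-3*t - 4) cos(-3*pi*t/4) is -4*t*sin(3*pi*t/4)/pi - 16*sin(3*pi*t/4)/(3*pi) - 16*cos(3*pi*t/4)/(3*pi**2); evaluating from 0 to 4: ∫_{0}^{4} (-3*t - 4) cos(-3*pi*t/4) dt = (16/(3*pi**2)) - (-16/(3*pi**2)) = 32/(3*pi**2).
So ∫_{-4}^{4} v(t) cos(-3*pi*t/4) dt = 64/(9*pi**2).
Hence Re(c_{-3}) = (1/8)·(64/(9*pi**2)) = 8/(9*pi**2).

8/(9*pi**2)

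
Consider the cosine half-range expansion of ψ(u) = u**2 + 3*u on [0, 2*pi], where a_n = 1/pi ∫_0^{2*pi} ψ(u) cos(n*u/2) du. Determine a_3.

a_3 = 1/pi ∫_0^{2*pi} (u**2 + 3*u) cos(3*u/2) du.
Integrating by parts twice (tabular method), an antiderivative of (u**2 + 3*u) cos(3*u/2) is 2*u**2*sin(3*u/2)/3 + 2*u*sin(3*u/2) + 8*u*cos(3*u/2)/9 - 16*sin(3*u/2)/27 + 4*cos(3*u/2)/3; evaluating from 0 to 2*pi: ∫_{0}^{2*pi} (u**2 + 3*u) cos(3*u/2) du = (-16*pi/9 - 4/3) - (4/3) = -16*pi/9 - 8/3.
Hence a_3 = (1/pi)·(-16*pi/9 - 8/3) = 8*(-2*pi - 3)/(9*pi).

8*(-2*pi - 3)/(9*pi)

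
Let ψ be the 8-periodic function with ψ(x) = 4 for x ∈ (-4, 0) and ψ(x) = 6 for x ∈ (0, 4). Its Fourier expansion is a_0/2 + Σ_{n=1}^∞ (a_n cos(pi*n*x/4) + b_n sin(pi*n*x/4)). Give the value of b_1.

b_1 = 1/4 ∫_{-4}^{4} ψ(x) sin(pi*x/4) dx.
Split the integral at the breakpoints.
Directly, an antiderivative of (4) sin(pi*x/4) is -16*cos(pi*x/4)/pi; evaluating from -4 to 0: ∫_{-4}^{0} (4) sin(pi*x/4) dx = (-16/pi) - (16/pi) = -32/pi.
Directly, an antiderivative of (6) sin(pi*x/4) is -24*cos(pi*x/4)/pi; evaluating from 0 to 4: ∫_{0}^{4} (6) sin(pi*x/4) dx = (24/pi) - (-24/pi) = 48/pi.
Summing the pieces and multiplying by (1/4) gives b_1 = 4/pi.

4/pi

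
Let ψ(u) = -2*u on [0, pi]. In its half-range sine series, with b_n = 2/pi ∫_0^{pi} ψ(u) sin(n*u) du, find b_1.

b_1 = 2/pi ∫_0^{pi} (-2*u) sin(u) du.
Integrating by parts (boundary term plus one more integral), an antiderivative of (-2*u) sin(u) is 2*u*cos(u) - 2*sin(u); evaluating from 0 to pi: ∫_{0}^{pi} (-2*u) sin(u) du = (-2*pi) - (0) = -2*pi.
Hence b_1 = (2/pi)·(-2*pi) = -4.

-4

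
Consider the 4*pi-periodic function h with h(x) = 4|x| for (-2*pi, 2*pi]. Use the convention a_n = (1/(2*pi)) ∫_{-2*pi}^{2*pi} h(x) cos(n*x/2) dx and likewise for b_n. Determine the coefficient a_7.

a_7 = (1/(2*pi)) ∫_{-2*pi}^{2*pi} h(x) cos(7*x/2) dx.
h is even and cos(7*x/2) is even, so the integrand is even and a_7 = 1/pi ∫_0^{2*pi} h(x) cos(7*x/2) dx.
Integrating by parts (boundary term plus one more integral), an antiderivative of (4*x) cos(7*x/2) is 8*x*sin(7*x/2)/7 + 16*cos(7*x/2)/49; evaluating from 0 to 2*pi: ∫_{0}^{2*pi} (4*x) cos(7*x/2) dx = (-16/49) - (16/49) = -32/49.
Hence a_7 = (1/pi)·(-32/49) = -32/(49*pi).

-32/(49*pi)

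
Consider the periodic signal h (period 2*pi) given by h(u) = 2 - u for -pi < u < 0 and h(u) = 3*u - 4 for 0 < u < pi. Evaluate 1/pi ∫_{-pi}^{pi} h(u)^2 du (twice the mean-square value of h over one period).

1/pi ∫_{-pi}^{pi} h(u)^2 du = 1/pi · (10*pi*(-3*pi + 6 + pi**2)/3) = -10*pi + 20 + 10*pi**2/3.

-10*pi + 20 + 10*pi**2/3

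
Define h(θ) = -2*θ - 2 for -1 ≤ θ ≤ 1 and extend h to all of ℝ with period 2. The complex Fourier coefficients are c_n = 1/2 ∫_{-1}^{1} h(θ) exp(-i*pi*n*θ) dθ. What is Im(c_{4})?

Since h is real-valued, Im(c_{4}) = -1/2 ∫_{-1}^{1} h(θ) sin(4*pi*θ) dθ = -b_{4}/2.
Integrating by parts (boundary term plus one more integral), an antiderivative of (-2*θ - 2) sin(4*pi*θ) is θ*cos(4*pi*θ)/(2*pi) - sin(4*pi*θ)/(8*pi**2) + cos(4*pi*θ)/(2*pi); evaluating from -1 to 1: ∫_{-1}^{1} (-2*θ - 2) sin(4*pi*θ) dθ = (1/pi) - (0) = 1/pi.
Hence Im(c_{4}) = (-1/2)·(1/pi) = -1/(2*pi).

-1/(2*pi)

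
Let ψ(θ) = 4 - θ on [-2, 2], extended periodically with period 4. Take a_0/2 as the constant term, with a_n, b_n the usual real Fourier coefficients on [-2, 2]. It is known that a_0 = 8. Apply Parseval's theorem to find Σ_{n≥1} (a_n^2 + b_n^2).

Parseval: a_0^2/2 + Σ_{n≥1} (a_n^2+b_n^2) = 1/2 ∫_{-2}^{2} ψ(θ)^2 dθ = 104/3.
Subtract a_0^2/2 = 32: Σ (a_n^2+b_n^2) = 8/3.

8/3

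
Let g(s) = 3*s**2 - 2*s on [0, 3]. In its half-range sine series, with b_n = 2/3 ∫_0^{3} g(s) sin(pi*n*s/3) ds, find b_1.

b_1 = 2/3 ∫_0^{3} (3*s**2 - 2*s) sin(pi*s/3) ds.
Integrating by parts twice (tabular method), an antiderivative of (3*s**2 - 2*s) sin(pi*s/3) is -9*s**2*cos(pi*s/3)/pi + 54*s*sin(pi*s/3)/pi**2 + 6*s*cos(pi*s/3)/pi - 18*sin(pi*s/3)/pi**2 + 162*cos(pi*s/3)/pi**3; evaluating from 0 to 3: ∫_{0}^{3} (3*s**2 - 2*s) sin(pi*s/3) ds = (-162/pi**3 + 63/pi) - (162/pi**3) = -324/pi**3 + 63/pi.
Hence b_1 = (2/3)·(-324/pi**3 + 63/pi) = -216/pi**3 + 42/pi.

-216/pi**3 + 42/pi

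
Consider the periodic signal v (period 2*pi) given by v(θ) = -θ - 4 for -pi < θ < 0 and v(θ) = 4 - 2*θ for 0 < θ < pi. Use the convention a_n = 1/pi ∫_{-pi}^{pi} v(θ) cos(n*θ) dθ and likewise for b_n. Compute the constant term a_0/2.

a_0 = 1/pi ∫_{-pi}^{pi} v(θ) dθ = 1/pi · (-pi**2/2) = -pi/2.
So the constant term a_0/2 = -pi/4.

-pi/4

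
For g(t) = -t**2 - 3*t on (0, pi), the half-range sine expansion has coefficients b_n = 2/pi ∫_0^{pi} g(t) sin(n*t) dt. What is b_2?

b_2 = 2/pi ∫_0^{pi} (-t**2 - 3*t) sin(2*t) dt.
Integrating by parts twice (tabular method), an antiderivative of (-t**2 - 3*t) sin(2*t) is t**2*cos(2*t)/2 - t*sin(2*t)/2 + 3*t*cos(2*t)/2 - 3*sin(2*t)/4 - cos(2*t)/4; evaluating from 0 to pi: ∫_{0}^{pi} (-t**2 - 3*t) sin(2*t) dt = (-1/4 + 3*pi/2 + pi**2/2) - (-1/4) = pi*(3 + pi)/2.
Hence b_2 = (2/pi)·(pi*(3 + pi)/2) = 3 + pi.

3 + pi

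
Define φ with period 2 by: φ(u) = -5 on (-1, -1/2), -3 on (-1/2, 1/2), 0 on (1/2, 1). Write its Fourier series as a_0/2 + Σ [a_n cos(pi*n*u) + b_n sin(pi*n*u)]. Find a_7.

a_7 = ∫_{-1}^{1} φ(u) cos(7*pi*u) du.
Split the integral at the breakpoints.
Directly, an antiderivative of (-5) cos(7*pi*u) is -5*sin(7*pi*u)/(7*pi); evaluating from -1 to -1/2: ∫_{-1}^{-1/2} (-5) cos(7*pi*u) du = (-5/(7*pi)) - (0) = -5/(7*pi).
Directly, an antiderivative of (-3) cos(7*pi*u) is -3*sin(7*pi*u)/(7*pi); evaluating from -1/2 to 1/2: ∫_{-1/2}^{1/2} (-3) cos(7*pi*u) du = (3/(7*pi)) - (-3/(7*pi)) = 6/(7*pi).
∫_{1/2}^{1} (0) cos(7*pi*u) du = 0.
Summing the pieces gives a_7 = 1/(7*pi).

1/(7*pi)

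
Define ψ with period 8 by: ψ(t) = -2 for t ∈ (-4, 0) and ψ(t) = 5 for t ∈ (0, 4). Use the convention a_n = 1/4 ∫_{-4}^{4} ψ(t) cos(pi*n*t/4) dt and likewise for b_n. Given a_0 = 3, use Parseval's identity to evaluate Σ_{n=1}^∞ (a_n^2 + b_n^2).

49/2

Parseval: a_0^2/2 + Σ_{n≥1} (a_n^2+b_n^2) = 1/4 ∫_{-4}^{4} ψ(t)^2 dt = 29.
Subtract a_0^2/2 = 9/2: Σ (a_n^2+b_n^2) = 49/2.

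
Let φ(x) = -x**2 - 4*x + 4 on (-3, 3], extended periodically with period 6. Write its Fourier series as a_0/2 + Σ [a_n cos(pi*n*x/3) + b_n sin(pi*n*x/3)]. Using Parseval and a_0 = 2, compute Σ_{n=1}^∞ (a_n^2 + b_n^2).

Parseval: a_0^2/2 + Σ_{n≥1} (a_n^2+b_n^2) = 1/3 ∫_{-3}^{3} φ(x)^2 dx = 562/5.
Subtract a_0^2/2 = 2: Σ (a_n^2+b_n^2) = 552/5.

552/5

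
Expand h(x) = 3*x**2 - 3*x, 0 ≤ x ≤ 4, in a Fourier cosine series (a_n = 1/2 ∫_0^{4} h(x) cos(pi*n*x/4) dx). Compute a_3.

a_3 = 1/2 ∫_0^{4} (3*x**2 - 3*x) cos(3*pi*x/4) dx.
Integrating by parts twice (tabular method), an antiderivative of (3*x**2 - 3*x) cos(3*pi*x/4) is 4*x**2*sin(3*pi*x/4)/pi - 4*x*sin(3*pi*x/4)/pi + 32*x*cos(3*pi*x/4)/(3*pi**2) - 128*sin(3*pi*x/4)/(9*pi**3) - 16*cos(3*pi*x/4)/(3*pi**2); evaluating from 0 to 4: ∫_{0}^{4} (3*x**2 - 3*x) cos(3*pi*x/4) dx = (-112/(3*pi**2)) - (-16/(3*pi**2)) = -32/pi**2.
Hence a_3 = (1/2)·(-32/pi**2) = -16/pi**2.

-16/pi**2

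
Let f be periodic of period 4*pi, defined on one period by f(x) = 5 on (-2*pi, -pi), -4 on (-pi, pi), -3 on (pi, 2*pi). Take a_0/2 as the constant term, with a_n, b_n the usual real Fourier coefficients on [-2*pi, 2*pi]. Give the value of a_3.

a_3 = (1/(2*pi)) ∫_{-2*pi}^{2*pi} f(x) cos(3*x/2) dx.
Split the integral at the breakpoints.
Directly, an antiderivative of (5) cos(3*x/2) is 10*sin(3*x/2)/3; evaluating from -2*pi to -pi: ∫_{-2*pi}^{-pi} (5) cos(3*x/2) dx = (10/3) - (0) = 10/3.
Directly, an antiderivative of (-4) cos(3*x/2) is -8*sin(3*x/2)/3; evaluating from -pi to pi: ∫_{-pi}^{pi} (-4) cos(3*x/2) dx = (8/3) - (-8/3) = 16/3.
Directly, an antiderivative of (-3) cos(3*x/2) is -2*sin(3*x/2); evaluating from pi to 2*pi: ∫_{pi}^{2*pi} (-3) cos(3*x/2) dx = (0) - (2) = -2.
Summing the pieces and multiplying by (1/(2*pi)) gives a_3 = 10/(3*pi).

10/(3*pi)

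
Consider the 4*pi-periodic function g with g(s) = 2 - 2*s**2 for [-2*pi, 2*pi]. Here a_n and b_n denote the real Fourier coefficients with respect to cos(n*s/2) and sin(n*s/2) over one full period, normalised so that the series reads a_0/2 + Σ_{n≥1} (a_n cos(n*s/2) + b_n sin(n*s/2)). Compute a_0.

a_0 = (1/(2*pi)) ∫_{-2*pi}^{2*pi} g(s) ds = (1/(2*pi)) · (-32*pi**3/3 + 8*pi) = 4 - 16*pi**2/3.

4 - 16*pi**2/3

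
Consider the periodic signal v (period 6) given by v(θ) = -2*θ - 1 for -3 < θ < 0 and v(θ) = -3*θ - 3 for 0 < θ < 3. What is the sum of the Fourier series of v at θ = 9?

θ = 9 differs from θ = 3 by 1 full period(s), and the series is 6-periodic.
At θ = 3 the one-sided limits are v(3^-) = -12 and v(3^+) = 5.
By Dirichlet's theorem the series converges to their average, [(-12) + (5)]/2 = -7/2.

-7/2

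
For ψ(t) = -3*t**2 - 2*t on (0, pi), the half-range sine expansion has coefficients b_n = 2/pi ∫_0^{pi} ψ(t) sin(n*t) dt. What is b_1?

-6*pi - 4 + 24/pi

b_1 = 2/pi ∫_0^{pi} (-3*t**2 - 2*t) sin(t) dt.
Integrating by parts twice (tabular method), an antiderivative of (-3*t**2 - 2*t) sin(t) is 3*t**2*cos(t) - 6*t*sin(t) + 2*t*cos(t) - 2*sin(t) - 6*cos(t); evaluating from 0 to pi: ∫_{0}^{pi} (-3*t**2 - 2*t) sin(t) dt = (-3*pi**2 - 2*pi + 6) - (-6) = -3*pi**2 - 2*pi + 12.
Hence b_1 = (2/pi)·(-3*pi**2 - 2*pi + 12) = -6*pi - 4 + 24/pi.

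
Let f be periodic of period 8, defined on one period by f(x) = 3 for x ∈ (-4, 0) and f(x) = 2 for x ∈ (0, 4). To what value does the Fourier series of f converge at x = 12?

5/2

x = 12 differs from x = -4 by 2 full period(s), and the series is 8-periodic.
At x = -4 the one-sided limits are f(-4^-) = 2 and f(-4^+) = 3.
By Dirichlet's theorem the series converges to their average, [(2) + (3)]/2 = 5/2.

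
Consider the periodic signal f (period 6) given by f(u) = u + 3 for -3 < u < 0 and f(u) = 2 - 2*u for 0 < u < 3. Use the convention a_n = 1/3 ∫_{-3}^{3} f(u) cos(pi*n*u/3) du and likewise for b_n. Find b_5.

b_5 = 1/3 ∫_{-3}^{3} f(u) sin(5*pi*u/3) du.
Split the integral at the breakpoints.
Integrating by parts (boundary term plus one more integral), an antiderivative of (u + 3) sin(5*pi*u/3) is -3*u*cos(5*pi*u/3)/(5*pi) + 9*sin(5*pi*u/3)/(25*pi**2) - 9*cos(5*pi*u/3)/(5*pi); evaluating from -3 to 0: ∫_{-3}^{0} (u + 3) sin(5*pi*u/3) du = (-9/(5*pi)) - (0) = -9/(5*pi).
Integrating by parts (boundary term plus one more integral), an antiderivative of (2 - 2*u) sin(5*pi*u/3) is 6*u*cos(5*pi*u/3)/(5*pi) - 18*sin(5*pi*u/3)/(25*pi**2) - 6*cos(5*pi*u/3)/(5*pi); evaluating from 0 to 3: ∫_{0}^{3} (2 - 2*u) sin(5*pi*u/3) du = (-12/(5*pi)) - (-6/(5*pi)) = -6/(5*pi).
Summing the pieces and multiplying by (1/3) gives b_5 = -1/pi.

-1/pi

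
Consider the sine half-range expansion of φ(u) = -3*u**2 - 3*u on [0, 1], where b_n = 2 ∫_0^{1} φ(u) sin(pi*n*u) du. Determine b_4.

3/pi

b_4 = 2 ∫_0^{1} (-3*u**2 - 3*u) sin(4*pi*u) du.
Integrating by parts twice (tabular method), an antiderivative of (-3*u**2 - 3*u) sin(4*pi*u) is 3*u**2*cos(4*pi*u)/(4*pi) - 3*u*sin(4*pi*u)/(8*pi**2) + 3*u*cos(4*pi*u)/(4*pi) - 3*sin(4*pi*u)/(16*pi**2) - 3*cos(4*pi*u)/(32*pi**3); evaluating from 0 to 1: ∫_{0}^{1} (-3*u**2 - 3*u) sin(4*pi*u) du = (3*(-1 + 16*pi**2)/(32*pi**3)) - (-3/(32*pi**3)) = 3/(2*pi).
Hence b_4 = 2·(3/(2*pi)) = 3/pi.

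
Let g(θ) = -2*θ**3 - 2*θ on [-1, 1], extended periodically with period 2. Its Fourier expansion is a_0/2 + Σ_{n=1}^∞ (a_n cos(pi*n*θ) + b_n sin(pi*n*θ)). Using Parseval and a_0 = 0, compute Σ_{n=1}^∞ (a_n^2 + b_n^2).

Parseval: a_0^2/2 + Σ_{n≥1} (a_n^2+b_n^2) = ∫_{-1}^{1} g(θ)^2 dθ = 736/105.
Subtract a_0^2/2 = 0: Σ (a_n^2+b_n^2) = 736/105.

736/105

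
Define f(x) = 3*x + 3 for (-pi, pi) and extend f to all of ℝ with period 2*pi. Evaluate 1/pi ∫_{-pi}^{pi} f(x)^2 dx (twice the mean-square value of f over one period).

18 + 6*pi**2

1/pi ∫_{-pi}^{pi} f(x)^2 dx = 1/pi · (6*pi*(3 + pi**2)) = 18 + 6*pi**2.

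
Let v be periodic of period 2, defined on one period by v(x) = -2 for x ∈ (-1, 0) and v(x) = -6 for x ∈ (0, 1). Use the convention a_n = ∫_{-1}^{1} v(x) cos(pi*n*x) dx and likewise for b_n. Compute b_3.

b_3 = ∫_{-1}^{1} v(x) sin(3*pi*x) dx.
Split the integral at the breakpoints.
Directly, an antiderivative of (-2) sin(3*pi*x) is 2*cos(3*pi*x)/(3*pi); evaluating from -1 to 0: ∫_{-1}^{0} (-2) sin(3*pi*x) dx = (2/(3*pi)) - (-2/(3*pi)) = 4/(3*pi).
Directly, an antiderivative of (-6) sin(3*pi*x) is 2*cos(3*pi*x)/pi; evaluating from 0 to 1: ∫_{0}^{1} (-6) sin(3*pi*x) dx = (-2/pi) - (2/pi) = -4/pi.
Summing the pieces gives b_3 = -8/(3*pi).

-8/(3*pi)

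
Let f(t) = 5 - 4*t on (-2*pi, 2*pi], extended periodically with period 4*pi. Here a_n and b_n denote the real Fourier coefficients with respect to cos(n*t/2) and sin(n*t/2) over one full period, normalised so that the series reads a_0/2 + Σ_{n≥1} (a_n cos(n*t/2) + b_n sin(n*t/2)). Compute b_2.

8

b_2 = (1/(2*pi)) ∫_{-2*pi}^{2*pi} f(t) sin(t) dt.
Integrating by parts (boundary term plus one more integral), an antiderivative of (5 - 4*t) sin(t) is 4*t*cos(t) - 4*sin(t) - 5*cos(t); evaluating from -2*pi to 2*pi: ∫_{-2*pi}^{2*pi} (5 - 4*t) sin(t) dt = (-5 + 8*pi) - (-8*pi - 5) = 16*pi.
Hence b_2 = (1/(2*pi))·(16*pi) = 8.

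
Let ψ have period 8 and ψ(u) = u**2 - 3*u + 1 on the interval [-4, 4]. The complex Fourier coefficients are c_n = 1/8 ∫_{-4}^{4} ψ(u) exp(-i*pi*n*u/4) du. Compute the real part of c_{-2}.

Since ψ is real-valued, Re(c_{-2}) = 1/8 ∫_{-4}^{4} ψ(u) cos(-pi*u/2) du = a_{2}/2.
Integrating by parts twice (tabular method), an antiderivative of (u**2 - 3*u + 1) cos(-pi*u/2) is 2*u**2*sin(pi*u/2)/pi - 6*u*sin(pi*u/2)/pi + 8*u*cos(pi*u/2)/pi**2 - 16*sin(pi*u/2)/pi**3 + 2*sin(pi*u/2)/pi - 12*cos(pi*u/2)/pi**2; evaluating from -4 to 4: ∫_{-4}^{4} (u**2 - 3*u + 1) cos(-pi*u/2) du = (20/pi**2) - (-44/pi**2) = 64/pi**2.
Hence Re(c_{-2}) = (1/8)·(64/pi**2) = 8/pi**2.

8/pi**2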